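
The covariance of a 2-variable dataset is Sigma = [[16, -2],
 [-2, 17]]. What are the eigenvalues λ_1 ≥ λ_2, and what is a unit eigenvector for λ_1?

Step 1 — characteristic polynomial of 2×2 Sigma:
  det(Sigma - λI) = λ² - trace · λ + det = 0.
  trace = 16 + 17 = 33, det = 16·17 - (-2)² = 268.
Step 2 — discriminant:
  Δ = trace² - 4·det = 1089 - 1072 = 17.
Step 3 — eigenvalues:
  λ = (trace ± √Δ)/2 = (33 ± 4.1231)/2,
  λ_1 = 18.5616,  λ_2 = 14.4384.

Step 4 — unit eigenvector for λ_1: solve (Sigma - λ_1 I)v = 0. First row:
  (16 - 18.5616)·v_x + (-2)·v_y = 0, i.e. (-2.5616)·v_x + (-2)·v_y = 0,
  so v ∝ (b, λ_1 - a) = (-2, 2.5616); multiply by -1 so the first entry is positive: u = (2, -2.5616).
  ||u|| = √((2)² + (-2.5616)²) = √(10.5616) ≈ 3.2499,
  v_1 = u/||u|| ≈ (0.6154, -0.7882) (||v_1|| = 1).

λ_1 = 18.5616,  λ_2 = 14.4384;  v_1 ≈ (0.6154, -0.7882)


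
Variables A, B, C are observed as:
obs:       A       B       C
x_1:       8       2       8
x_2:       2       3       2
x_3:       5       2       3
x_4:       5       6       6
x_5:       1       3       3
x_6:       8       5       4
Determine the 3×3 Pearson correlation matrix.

Step 1 — column means:
  mean(A) = (8 + 2 + 5 + 5 + 1 + 8) / 6 = 29/6 = 4.8333
  mean(B) = (2 + 3 + 2 + 6 + 3 + 5) / 6 = 21/6 = 3.5
  mean(C) = (8 + 2 + 3 + 6 + 3 + 4) / 6 = 26/6 = 4.3333

Step 2 — sample variances and covariances s[i,j] = (1/(n-1)) · Σ_k (x_{k,i} - mean_i) · (x_{k,j} - mean_j), with n-1 = 5:
  s[A,A] = ((3.1667)·(3.1667) + (-2.8333)·(-2.8333) + (0.1667)·(0.1667) + (0.1667)·(0.1667) + (-3.8333)·(-3.8333) + (3.1667)·(3.1667)) / 5 = 42.8333/5 = 8.5667
  s[A,B] = ((3.1667)·(-1.5) + (-2.8333)·(-0.5) + (0.1667)·(-1.5) + (0.1667)·(2.5) + (-3.8333)·(-0.5) + (3.1667)·(1.5)) / 5 = 3.5/5 = 0.7
  s[A,C] = ((3.1667)·(3.6667) + (-2.8333)·(-2.3333) + (0.1667)·(-1.3333) + (0.1667)·(1.6667) + (-3.8333)·(-1.3333) + (3.1667)·(-0.3333)) / 5 = 22.3333/5 = 4.4667
  s[B,B] = ((-1.5)·(-1.5) + (-0.5)·(-0.5) + (-1.5)·(-1.5) + (2.5)·(2.5) + (-0.5)·(-0.5) + (1.5)·(1.5)) / 5 = 13.5/5 = 2.7
  s[B,C] = ((-1.5)·(3.6667) + (-0.5)·(-2.3333) + (-1.5)·(-1.3333) + (2.5)·(1.6667) + (-0.5)·(-1.3333) + (1.5)·(-0.3333)) / 5 = 2/5 = 0.4
  s[C,C] = ((3.6667)·(3.6667) + (-2.3333)·(-2.3333) + (-1.3333)·(-1.3333) + (1.6667)·(1.6667) + (-1.3333)·(-1.3333) + (-0.3333)·(-0.3333)) / 5 = 25.3333/5 = 5.0667
  Sample standard deviations s_i = √(s[i,i]):
  s(A) = √(8.5667) = 2.9269
  s(B) = √(2.7) = 1.6432
  s(C) = √(5.0667) = 2.2509

Step 3 — r_{ij} = s_{ij} / (s_i · s_j):
  r[A,A] = 1 (diagonal).
  r[A,B] = 0.7 / (2.9269 · 1.6432) = 0.7 / 4.8094 = 0.1455
  r[A,C] = 4.4667 / (2.9269 · 2.2509) = 4.4667 / 6.5882 = 0.678
  r[B,B] = 1 (diagonal).
  r[B,C] = 0.4 / (1.6432 · 2.2509) = 0.4 / 3.6986 = 0.1081
  r[C,C] = 1 (diagonal).

R is symmetric with unit diagonal. Assembling:

R = [[1, 0.1455, 0.678],
 [0.1455, 1, 0.1081],
 [0.678, 0.1081, 1]]


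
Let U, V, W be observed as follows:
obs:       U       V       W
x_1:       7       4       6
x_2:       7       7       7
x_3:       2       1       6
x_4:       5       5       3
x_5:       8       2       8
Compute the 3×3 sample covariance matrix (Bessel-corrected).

Step 1 — column means:
  mean(U) = (7 + 7 + 2 + 5 + 8) / 5 = 29/5 = 5.8
  mean(V) = (4 + 7 + 1 + 5 + 2) / 5 = 19/5 = 3.8
  mean(W) = (6 + 7 + 6 + 3 + 8) / 5 = 30/5 = 6

Step 2 — sample covariance S[i,j] = (1/(n-1)) · Σ_k (x_{k,i} - mean_i) · (x_{k,j} - mean_j), with n-1 = 4.
  S[U,U] = ((1.2)·(1.2) + (1.2)·(1.2) + (-3.8)·(-3.8) + (-0.8)·(-0.8) + (2.2)·(2.2)) / 4 = 22.8/4 = 5.7
  S[U,V] = ((1.2)·(0.2) + (1.2)·(3.2) + (-3.8)·(-2.8) + (-0.8)·(1.2) + (2.2)·(-1.8)) / 4 = 9.8/4 = 2.45
  S[U,W] = ((1.2)·(0) + (1.2)·(1) + (-3.8)·(0) + (-0.8)·(-3) + (2.2)·(2)) / 4 = 8/4 = 2
  S[V,V] = ((0.2)·(0.2) + (3.2)·(3.2) + (-2.8)·(-2.8) + (1.2)·(1.2) + (-1.8)·(-1.8)) / 4 = 22.8/4 = 5.7
  S[V,W] = ((0.2)·(0) + (3.2)·(1) + (-2.8)·(0) + (1.2)·(-3) + (-1.8)·(2)) / 4 = -4/4 = -1
  S[W,W] = ((0)·(0) + (1)·(1) + (0)·(0) + (-3)·(-3) + (2)·(2)) / 4 = 14/4 = 3.5

S is symmetric (S[j,i] = S[i,j]). Assembling:

S = [[5.7, 2.45, 2],
 [2.45, 5.7, -1],
 [2, -1, 3.5]]


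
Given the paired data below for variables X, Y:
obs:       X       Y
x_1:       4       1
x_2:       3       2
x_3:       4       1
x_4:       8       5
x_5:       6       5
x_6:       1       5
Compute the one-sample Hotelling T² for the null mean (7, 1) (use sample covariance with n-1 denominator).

Step 1 — sample mean vector:
  mean(X) = (4 + 3 + 4 + 8 + 6 + 1) / 6 = 26/6 = 4.3333
  mean(Y) = (1 + 2 + 1 + 5 + 5 + 5) / 6 = 19/6 = 3.1667
  x̄ = (4.3333, 3.1667),  deviation x̄ - mu_0 = (4.3333, 3.1667) - (7, 1) = (-2.6667, 2.1667).

Step 2 — sample covariance matrix, S[i,j] = (1/(n-1)) · Σ_k (x_{k,i} - mean_i) · (x_{k,j} - mean_j), divisor n-1 = 5:
  S[X,X] = ((-0.3333)·(-0.3333) + (-1.3333)·(-1.3333) + (-0.3333)·(-0.3333) + (3.6667)·(3.6667) + (1.6667)·(1.6667) + (-3.3333)·(-3.3333)) / 5 = 29.3333/5 = 5.8667
  S[X,Y] = ((-0.3333)·(-2.1667) + (-1.3333)·(-1.1667) + (-0.3333)·(-2.1667) + (3.6667)·(1.8333) + (1.6667)·(1.8333) + (-3.3333)·(1.8333)) / 5 = 6.6667/5 = 1.3333
  S[Y,Y] = ((-2.1667)·(-2.1667) + (-1.1667)·(-1.1667) + (-2.1667)·(-2.1667) + (1.8333)·(1.8333) + (1.8333)·(1.8333) + (1.8333)·(1.8333)) / 5 = 20.8333/5 = 4.1667
  S = [[5.8667, 1.3333],
 [1.3333, 4.1667]].

Step 3 — invert S. det(S) = 5.8667·4.1667 - (1.3333)² = 22.6667.
  S^{-1} = (1/det) · [[d, -b], [-b, a]] = [[0.1838, -0.0588],
 [-0.0588, 0.2588]].

Step 4 — quadratic form (x̄ - mu_0)^T · S^{-1} · (x̄ - mu_0):
  S^{-1} · (x̄ - mu_0) = (-0.6176, 0.7176),
  (x̄ - mu_0)^T · [...] = (-2.6667)·(-0.6176) + (2.1667)·(0.7176) = 3.202.

Step 5 — scale by n: T² = 6 · 3.202 = 19.2118.

T² ≈ 19.2118


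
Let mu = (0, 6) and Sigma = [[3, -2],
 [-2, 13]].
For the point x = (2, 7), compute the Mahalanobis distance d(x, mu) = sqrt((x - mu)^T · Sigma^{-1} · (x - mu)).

Step 1 — centre the observation: (x - mu) = (2, 1).

Step 2 — invert Sigma. det(Sigma) = 3·13 - (-2)² = 35.
  Sigma^{-1} = (1/det) · [[d, -b], [-b, a]] = [[0.3714, 0.0571],
 [0.0571, 0.0857]].

Step 3 — form the quadratic (x - mu)^T · Sigma^{-1} · (x - mu):
  Sigma^{-1} · (x - mu) = (0.8, 0.2).
  (x - mu)^T · [Sigma^{-1} · (x - mu)] = (2)·(0.8) + (1)·(0.2) = 1.8.

Step 4 — take square root: d = √(1.8) ≈ 1.3416.

d(x, mu) = √(1.8) ≈ 1.3416


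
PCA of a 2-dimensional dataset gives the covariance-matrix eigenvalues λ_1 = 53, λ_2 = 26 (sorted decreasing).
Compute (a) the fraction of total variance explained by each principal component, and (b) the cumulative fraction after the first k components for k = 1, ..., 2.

Step 1 — total variance = trace(Sigma) = Σ λ_i = 53 + 26 = 79.

Step 2 — fraction explained by component i = λ_i / Σ λ:
  PC1: 53/79 = 0.6709
  PC2: 26/79 = 0.3291

Step 3 — cumulative fraction after k components = (λ_1 + ... + λ_k) / Σ λ:
  k = 1: 53/79 = 0.6709
  k = 2: (53 + 26)/79 = 79/79 = 1

Summary (fraction, with percent):

explained: PC1 0.6709 (67.09%), PC2 0.3291 (32.91%);  cumulative: 0.6709, 1


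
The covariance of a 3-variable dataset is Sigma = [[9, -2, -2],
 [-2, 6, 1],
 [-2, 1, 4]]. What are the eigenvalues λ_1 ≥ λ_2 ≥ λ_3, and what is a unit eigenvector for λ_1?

Step 1 — characteristic polynomial p(λ) = det(λI - Sigma) = λ³ - tr·λ² + c_1·λ - det, where tr = trace, c_1 = sum of the principal 2×2 minors, det = det(Sigma):
  tr = 9 + 6 + 4 = 19,
  c_1 = (9·6 - (-2)²) + (9·4 - (-2)²) + (6·4 - (1)²) = 50 + 32 + 23 = 105,
  det = 9·(6·4 - (1)²) - (-2)·((-2)·4 - (1)·(-2)) + (-2)·((-2)·(1) - 6·(-2)) = 9·(23) - (-2)·(-6) + (-2)·(10) = 175.
  So p(λ) = λ³ - 19λ² + 105λ - 175.
Step 2 — look for an integer root (rational root theorem: any rational root is an integer divisor of 175). Testing λ = 5:
  p(5) = 125 - 475 + 525 - 175 = 0  ✓
  Dividing out (λ - 5): p(λ) = (λ - 5)(λ² - 14λ + 35).
Step 3 — remaining eigenvalues from the quadratic λ² - 14λ + 35 = 0:
  Δ = 14² - 4·35 = 196 - 140 = 56,  λ = (14 ± √56)/2 = (14 ± 7.4833)/2 ≈ 10.7417 or 3.2583.
  Sorted: λ_1 = 10.7417,  λ_2 = 5,  λ_3 = 3.2583  (check: sum = 19 = tr ✓).

Step 4 — unit eigenvector for λ_1 ≈ 10.7417: v spans the null space of (Sigma - λ_1 I), whose rows are
  r_1 = (-1.7417, -2, -2),  r_2 = (-2, -4.7417, 1),  r_3 = (-2, 1, -6.7417).
  v is orthogonal to every row, so take v ∝ r_1 × r_2 = ((-2)·(1) - (-2)·(-4.7417), (-2)·(-2) - (-1.7417)·(1), (-1.7417)·(-4.7417) - (-2)·(-2)) ≈ (-11.4833, 5.7417, 4.2583).
  Rescale (multiply by -1 so the first nonzero entry is positive): u = (11.4833, -5.7417, -4.2583).
  ||u|| = √((11.4833)² + (-5.7417)² + (-4.2583)²) = √(182.9666) ≈ 13.5265,  v_1 = u/||u|| ≈ (0.8489, -0.4245, -0.3148) (||v_1|| = 1).

λ_1 = 10.7417,  λ_2 = 5,  λ_3 = 3.2583;  v_1 ≈ (0.8489, -0.4245, -0.3148)


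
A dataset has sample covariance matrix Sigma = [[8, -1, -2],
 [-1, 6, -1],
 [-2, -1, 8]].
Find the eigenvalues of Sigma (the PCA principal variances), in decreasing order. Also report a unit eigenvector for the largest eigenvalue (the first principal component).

Step 1 — characteristic polynomial p(λ) = det(λI - Sigma) = λ³ - tr·λ² + c_1·λ - det, where tr = trace, c_1 = sum of the principal 2×2 minors, det = det(Sigma):
  tr = 8 + 6 + 8 = 22,
  c_1 = (8·6 - (-1)²) + (8·8 - (-2)²) + (6·8 - (-1)²) = 47 + 60 + 47 = 154,
  det = 8·(6·8 - (-1)²) - (-1)·((-1)·8 - (-1)·(-2)) + (-2)·((-1)·(-1) - 6·(-2)) = 8·(47) - (-1)·(-10) + (-2)·(13) = 340.
  So p(λ) = λ³ - 22λ² + 154λ - 340.
Step 2 — look for an integer root (rational root theorem: any rational root is an integer divisor of 340). Testing λ = 10:
  p(10) = 1000 - 2200 + 1540 - 340 = 0  ✓
  Dividing out (λ - 10): p(λ) = (λ - 10)(λ² - 12λ + 34).
Step 3 — remaining eigenvalues from the quadratic λ² - 12λ + 34 = 0:
  Δ = 12² - 4·34 = 144 - 136 = 8,  λ = (12 ± √8)/2 = (12 ± 2.8284)/2 ≈ 7.4142 or 4.5858.
  Sorted: λ_1 = 10,  λ_2 = 7.4142,  λ_3 = 4.5858  (check: sum = 22 = tr ✓).

Step 4 — unit eigenvector for λ_1 = 10: v spans the null space of (Sigma - λ_1 I), whose rows are
  r_1 = (-2, -1, -2),  r_2 = (-1, -4, -1),  r_3 = (-2, -1, -2).
  v is orthogonal to every row, so take v ∝ r_1 × r_2 = ((-1)·(-1) - (-2)·(-4), (-2)·(-1) - (-2)·(-1), (-2)·(-4) - (-1)·(-1)) = (-7, 0, 7).
  Rescale (divide by 7; multiply by -1 so the first nonzero entry is positive): u = (1, 0, -1).
  ||u|| = √((1)² + (0)² + (-1)²) = √(2) ≈ 1.4142,  v_1 = u/||u|| ≈ (0.7071, 0, -0.7071) (||v_1|| = 1).

λ_1 = 10,  λ_2 = 7.4142,  λ_3 = 4.5858;  v_1 ≈ (0.7071, 0, -0.7071)


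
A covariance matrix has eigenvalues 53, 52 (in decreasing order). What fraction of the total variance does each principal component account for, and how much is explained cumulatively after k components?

Step 1 — total variance = trace(Sigma) = Σ λ_i = 53 + 52 = 105.

Step 2 — fraction explained by component i = λ_i / Σ λ:
  PC1: 53/105 = 0.5048
  PC2: 52/105 = 0.4952

Step 3 — cumulative fraction after k components = (λ_1 + ... + λ_k) / Σ λ:
  k = 1: 53/105 = 0.5048
  k = 2: (53 + 52)/105 = 105/105 = 1

Summary (fraction, with percent):

explained: PC1 0.5048 (50.48%), PC2 0.4952 (49.52%);  cumulative: 0.5048, 1


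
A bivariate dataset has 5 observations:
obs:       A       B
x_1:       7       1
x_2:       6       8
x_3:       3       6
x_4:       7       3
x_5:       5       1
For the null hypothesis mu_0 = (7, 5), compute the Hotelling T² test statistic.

Step 1 — sample mean vector:
  mean(A) = (7 + 6 + 3 + 7 + 5) / 5 = 28/5 = 5.6
  mean(B) = (1 + 8 + 6 + 3 + 1) / 5 = 19/5 = 3.8
  x̄ = (5.6, 3.8),  deviation x̄ - mu_0 = (5.6, 3.8) - (7, 5) = (-1.4, -1.2).

Step 2 — sample covariance matrix, S[i,j] = (1/(n-1)) · Σ_k (x_{k,i} - mean_i) · (x_{k,j} - mean_j), divisor n-1 = 4:
  S[A,A] = ((1.4)·(1.4) + (0.4)·(0.4) + (-2.6)·(-2.6) + (1.4)·(1.4) + (-0.6)·(-0.6)) / 4 = 11.2/4 = 2.8
  S[A,B] = ((1.4)·(-2.8) + (0.4)·(4.2) + (-2.6)·(2.2) + (1.4)·(-0.8) + (-0.6)·(-2.8)) / 4 = -7.4/4 = -1.85
  S[B,B] = ((-2.8)·(-2.8) + (4.2)·(4.2) + (2.2)·(2.2) + (-0.8)·(-0.8) + (-2.8)·(-2.8)) / 4 = 38.8/4 = 9.7
  S = [[2.8, -1.85],
 [-1.85, 9.7]].

Step 3 — invert S. det(S) = 2.8·9.7 - (-1.85)² = 23.7375.
  S^{-1} = (1/det) · [[d, -b], [-b, a]] = [[0.4086, 0.0779],
 [0.0779, 0.118]].

Step 4 — quadratic form (x̄ - mu_0)^T · S^{-1} · (x̄ - mu_0):
  S^{-1} · (x̄ - mu_0) = (-0.6656, -0.2507),
  (x̄ - mu_0)^T · [...] = (-1.4)·(-0.6656) + (-1.2)·(-0.2507) = 1.2326.

Step 5 — scale by n: T² = 5 · 1.2326 = 6.1632.

T² ≈ 6.1632


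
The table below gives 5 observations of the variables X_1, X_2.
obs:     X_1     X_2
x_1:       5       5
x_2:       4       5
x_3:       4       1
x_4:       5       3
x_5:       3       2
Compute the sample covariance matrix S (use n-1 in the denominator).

Step 1 — column means:
  mean(X_1) = (5 + 4 + 4 + 5 + 3) / 5 = 21/5 = 4.2
  mean(X_2) = (5 + 5 + 1 + 3 + 2) / 5 = 16/5 = 3.2

Step 2 — sample covariance S[i,j] = (1/(n-1)) · Σ_k (x_{k,i} - mean_i) · (x_{k,j} - mean_j), with n-1 = 4.
  S[X_1,X_1] = ((0.8)·(0.8) + (-0.2)·(-0.2) + (-0.2)·(-0.2) + (0.8)·(0.8) + (-1.2)·(-1.2)) / 4 = 2.8/4 = 0.7
  S[X_1,X_2] = ((0.8)·(1.8) + (-0.2)·(1.8) + (-0.2)·(-2.2) + (0.8)·(-0.2) + (-1.2)·(-1.2)) / 4 = 2.8/4 = 0.7
  S[X_2,X_2] = ((1.8)·(1.8) + (1.8)·(1.8) + (-2.2)·(-2.2) + (-0.2)·(-0.2) + (-1.2)·(-1.2)) / 4 = 12.8/4 = 3.2

S is symmetric (S[j,i] = S[i,j]). Assembling:

S = [[0.7, 0.7],
 [0.7, 3.2]]


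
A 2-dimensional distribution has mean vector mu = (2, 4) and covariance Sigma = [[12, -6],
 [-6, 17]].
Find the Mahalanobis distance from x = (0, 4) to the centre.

Step 1 — centre the observation: (x - mu) = (-2, 0).

Step 2 — invert Sigma. det(Sigma) = 12·17 - (-6)² = 168.
  Sigma^{-1} = (1/det) · [[d, -b], [-b, a]] = [[0.1012, 0.0357],
 [0.0357, 0.0714]].

Step 3 — form the quadratic (x - mu)^T · Sigma^{-1} · (x - mu):
  Sigma^{-1} · (x - mu) = (-0.2024, -0.0714).
  (x - mu)^T · [Sigma^{-1} · (x - mu)] = (-2)·(-0.2024) + (0)·(-0.0714) = 0.4048.

Step 4 — take square root: d = √(0.4048) ≈ 0.6362.

d(x, mu) = √(0.4048) ≈ 0.6362


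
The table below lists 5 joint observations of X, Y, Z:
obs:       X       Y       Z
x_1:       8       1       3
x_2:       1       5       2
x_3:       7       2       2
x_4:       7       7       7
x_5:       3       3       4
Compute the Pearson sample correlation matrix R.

Step 1 — column means:
  mean(X) = (8 + 1 + 7 + 7 + 3) / 5 = 26/5 = 5.2
  mean(Y) = (1 + 5 + 2 + 7 + 3) / 5 = 18/5 = 3.6
  mean(Z) = (3 + 2 + 2 + 7 + 4) / 5 = 18/5 = 3.6

Step 2 — sample variances and covariances s[i,j] = (1/(n-1)) · Σ_k (x_{k,i} - mean_i) · (x_{k,j} - mean_j), with n-1 = 4:
  s[X,X] = ((2.8)·(2.8) + (-4.2)·(-4.2) + (1.8)·(1.8) + (1.8)·(1.8) + (-2.2)·(-2.2)) / 4 = 36.8/4 = 9.2
  s[X,Y] = ((2.8)·(-2.6) + (-4.2)·(1.4) + (1.8)·(-1.6) + (1.8)·(3.4) + (-2.2)·(-0.6)) / 4 = -8.6/4 = -2.15
  s[X,Z] = ((2.8)·(-0.6) + (-4.2)·(-1.6) + (1.8)·(-1.6) + (1.8)·(3.4) + (-2.2)·(0.4)) / 4 = 7.4/4 = 1.85
  s[Y,Y] = ((-2.6)·(-2.6) + (1.4)·(1.4) + (-1.6)·(-1.6) + (3.4)·(3.4) + (-0.6)·(-0.6)) / 4 = 23.2/4 = 5.8
  s[Y,Z] = ((-2.6)·(-0.6) + (1.4)·(-1.6) + (-1.6)·(-1.6) + (3.4)·(3.4) + (-0.6)·(0.4)) / 4 = 13.2/4 = 3.3
  s[Z,Z] = ((-0.6)·(-0.6) + (-1.6)·(-1.6) + (-1.6)·(-1.6) + (3.4)·(3.4) + (0.4)·(0.4)) / 4 = 17.2/4 = 4.3
  Sample standard deviations s_i = √(s[i,i]):
  s(X) = √(9.2) = 3.0332
  s(Y) = √(5.8) = 2.4083
  s(Z) = √(4.3) = 2.0736

Step 3 — r_{ij} = s_{ij} / (s_i · s_j):
  r[X,X] = 1 (diagonal).
  r[X,Y] = -2.15 / (3.0332 · 2.4083) = -2.15 / 7.3048 = -0.2943
  r[X,Z] = 1.85 / (3.0332 · 2.0736) = 1.85 / 6.2897 = 0.2941
  r[Y,Y] = 1 (diagonal).
  r[Y,Z] = 3.3 / (2.4083 · 2.0736) = 3.3 / 4.994 = 0.6608
  r[Z,Z] = 1 (diagonal).

R is symmetric with unit diagonal. Assembling:

R = [[1, -0.2943, 0.2941],
 [-0.2943, 1, 0.6608],
 [0.2941, 0.6608, 1]]


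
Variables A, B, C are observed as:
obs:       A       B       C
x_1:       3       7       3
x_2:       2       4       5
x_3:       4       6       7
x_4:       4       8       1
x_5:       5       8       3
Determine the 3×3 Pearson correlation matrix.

Step 1 — column means:
  mean(A) = (3 + 2 + 4 + 4 + 5) / 5 = 18/5 = 3.6
  mean(B) = (7 + 4 + 6 + 8 + 8) / 5 = 33/5 = 6.6
  mean(C) = (3 + 5 + 7 + 1 + 3) / 5 = 19/5 = 3.8

Step 2 — sample variances and covariances s[i,j] = (1/(n-1)) · Σ_k (x_{k,i} - mean_i) · (x_{k,j} - mean_j), with n-1 = 4:
  s[A,A] = ((-0.6)·(-0.6) + (-1.6)·(-1.6) + (0.4)·(0.4) + (0.4)·(0.4) + (1.4)·(1.4)) / 4 = 5.2/4 = 1.3
  s[A,B] = ((-0.6)·(0.4) + (-1.6)·(-2.6) + (0.4)·(-0.6) + (0.4)·(1.4) + (1.4)·(1.4)) / 4 = 6.2/4 = 1.55
  s[A,C] = ((-0.6)·(-0.8) + (-1.6)·(1.2) + (0.4)·(3.2) + (0.4)·(-2.8) + (1.4)·(-0.8)) / 4 = -2.4/4 = -0.6
  s[B,B] = ((0.4)·(0.4) + (-2.6)·(-2.6) + (-0.6)·(-0.6) + (1.4)·(1.4) + (1.4)·(1.4)) / 4 = 11.2/4 = 2.8
  s[B,C] = ((0.4)·(-0.8) + (-2.6)·(1.2) + (-0.6)·(3.2) + (1.4)·(-2.8) + (1.4)·(-0.8)) / 4 = -10.4/4 = -2.6
  s[C,C] = ((-0.8)·(-0.8) + (1.2)·(1.2) + (3.2)·(3.2) + (-2.8)·(-2.8) + (-0.8)·(-0.8)) / 4 = 20.8/4 = 5.2
  Sample standard deviations s_i = √(s[i,i]):
  s(A) = √(1.3) = 1.1402
  s(B) = √(2.8) = 1.6733
  s(C) = √(5.2) = 2.2804

Step 3 — r_{ij} = s_{ij} / (s_i · s_j):
  r[A,A] = 1 (diagonal).
  r[A,B] = 1.55 / (1.1402 · 1.6733) = 1.55 / 1.9079 = 0.8124
  r[A,C] = -0.6 / (1.1402 · 2.2804) = -0.6 / 2.6 = -0.2308
  r[B,B] = 1 (diagonal).
  r[B,C] = -2.6 / (1.6733 · 2.2804) = -2.6 / 3.8158 = -0.6814
  r[C,C] = 1 (diagonal).

R is symmetric with unit diagonal. Assembling:

R = [[1, 0.8124, -0.2308],
 [0.8124, 1, -0.6814],
 [-0.2308, -0.6814, 1]]


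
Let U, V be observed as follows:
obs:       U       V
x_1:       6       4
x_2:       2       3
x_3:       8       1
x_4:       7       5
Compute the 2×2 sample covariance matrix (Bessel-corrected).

Step 1 — column means:
  mean(U) = (6 + 2 + 8 + 7) / 4 = 23/4 = 5.75
  mean(V) = (4 + 3 + 1 + 5) / 4 = 13/4 = 3.25

Step 2 — sample covariance S[i,j] = (1/(n-1)) · Σ_k (x_{k,i} - mean_i) · (x_{k,j} - mean_j), with n-1 = 3.
  S[U,U] = ((0.25)·(0.25) + (-3.75)·(-3.75) + (2.25)·(2.25) + (1.25)·(1.25)) / 3 = 20.75/3 = 6.9167
  S[U,V] = ((0.25)·(0.75) + (-3.75)·(-0.25) + (2.25)·(-2.25) + (1.25)·(1.75)) / 3 = -1.75/3 = -0.5833
  S[V,V] = ((0.75)·(0.75) + (-0.25)·(-0.25) + (-2.25)·(-2.25) + (1.75)·(1.75)) / 3 = 8.75/3 = 2.9167

S is symmetric (S[j,i] = S[i,j]). Assembling:

S = [[6.9167, -0.5833],
 [-0.5833, 2.9167]]


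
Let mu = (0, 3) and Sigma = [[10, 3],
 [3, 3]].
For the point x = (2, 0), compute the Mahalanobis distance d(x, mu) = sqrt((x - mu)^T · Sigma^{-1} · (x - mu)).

Step 1 — centre the observation: (x - mu) = (2, -3).

Step 2 — invert Sigma. det(Sigma) = 10·3 - (3)² = 21.
  Sigma^{-1} = (1/det) · [[d, -b], [-b, a]] = [[0.1429, -0.1429],
 [-0.1429, 0.4762]].

Step 3 — form the quadratic (x - mu)^T · Sigma^{-1} · (x - mu):
  Sigma^{-1} · (x - mu) = (0.7143, -1.7143).
  (x - mu)^T · [Sigma^{-1} · (x - mu)] = (2)·(0.7143) + (-3)·(-1.7143) = 6.5714.

Step 4 — take square root: d = √(6.5714) ≈ 2.5635.

d(x, mu) = √(6.5714) ≈ 2.5635


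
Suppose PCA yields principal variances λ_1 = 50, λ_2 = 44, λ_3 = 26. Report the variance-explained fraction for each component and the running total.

Step 1 — total variance = trace(Sigma) = Σ λ_i = 50 + 44 + 26 = 120.

Step 2 — fraction explained by component i = λ_i / Σ λ:
  PC1: 50/120 = 0.4167
  PC2: 44/120 = 0.3667
  PC3: 26/120 = 0.2167

Step 3 — cumulative fraction after k components = (λ_1 + ... + λ_k) / Σ λ:
  k = 1: 50/120 = 0.4167
  k = 2: (50 + 44)/120 = 94/120 = 0.7833
  k = 3: (50 + 44 + 26)/120 = 120/120 = 1

Summary (fraction, with percent):

explained: PC1 0.4167 (41.67%), PC2 0.3667 (36.67%), PC3 0.2167 (21.67%);  cumulative: 0.4167, 0.7833, 1


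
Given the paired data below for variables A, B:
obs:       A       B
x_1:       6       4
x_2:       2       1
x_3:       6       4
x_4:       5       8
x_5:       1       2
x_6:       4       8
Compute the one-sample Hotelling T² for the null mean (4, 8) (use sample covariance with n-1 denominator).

Step 1 — sample mean vector:
  mean(A) = (6 + 2 + 6 + 5 + 1 + 4) / 6 = 24/6 = 4
  mean(B) = (4 + 1 + 4 + 8 + 2 + 8) / 6 = 27/6 = 4.5
  x̄ = (4, 4.5),  deviation x̄ - mu_0 = (4, 4.5) - (4, 8) = (0, -3.5).

Step 2 — sample covariance matrix, S[i,j] = (1/(n-1)) · Σ_k (x_{k,i} - mean_i) · (x_{k,j} - mean_j), divisor n-1 = 5:
  S[A,A] = ((2)·(2) + (-2)·(-2) + (2)·(2) + (1)·(1) + (-3)·(-3) + (0)·(0)) / 5 = 22/5 = 4.4
  S[A,B] = ((2)·(-0.5) + (-2)·(-3.5) + (2)·(-0.5) + (1)·(3.5) + (-3)·(-2.5) + (0)·(3.5)) / 5 = 16/5 = 3.2
  S[B,B] = ((-0.5)·(-0.5) + (-3.5)·(-3.5) + (-0.5)·(-0.5) + (3.5)·(3.5) + (-2.5)·(-2.5) + (3.5)·(3.5)) / 5 = 43.5/5 = 8.7
  S = [[4.4, 3.2],
 [3.2, 8.7]].

Step 3 — invert S. det(S) = 4.4·8.7 - (3.2)² = 28.04.
  S^{-1} = (1/det) · [[d, -b], [-b, a]] = [[0.3103, -0.1141],
 [-0.1141, 0.1569]].

Step 4 — quadratic form (x̄ - mu_0)^T · S^{-1} · (x̄ - mu_0):
  S^{-1} · (x̄ - mu_0) = (0.3994, -0.5492),
  (x̄ - mu_0)^T · [...] = (0)·(0.3994) + (-3.5)·(-0.5492) = 1.9223.

Step 5 — scale by n: T² = 6 · 1.9223 = 11.5335.

T² ≈ 11.5335


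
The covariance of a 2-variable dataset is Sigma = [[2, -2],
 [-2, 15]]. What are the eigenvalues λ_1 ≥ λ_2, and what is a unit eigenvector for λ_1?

Step 1 — characteristic polynomial of 2×2 Sigma:
  det(Sigma - λI) = λ² - trace · λ + det = 0.
  trace = 2 + 15 = 17, det = 2·15 - (-2)² = 26.
Step 2 — discriminant:
  Δ = trace² - 4·det = 289 - 104 = 185.
Step 3 — eigenvalues:
  λ = (trace ± √Δ)/2 = (17 ± 13.6015)/2,
  λ_1 = 15.3007,  λ_2 = 1.6993.

Step 4 — unit eigenvector for λ_1: solve (Sigma - λ_1 I)v = 0. First row:
  (2 - 15.3007)·v_x + (-2)·v_y = 0, i.e. (-13.3007)·v_x + (-2)·v_y = 0,
  so v ∝ (b, λ_1 - a) = (-2, 13.3007); multiply by -1 so the first entry is positive: u = (2, -13.3007).
  ||u|| = √((2)² + (-13.3007)²) = √(180.9096) ≈ 13.4503,
  v_1 = u/||u|| ≈ (0.1487, -0.9889) (||v_1|| = 1).

λ_1 = 15.3007,  λ_2 = 1.6993;  v_1 ≈ (0.1487, -0.9889)


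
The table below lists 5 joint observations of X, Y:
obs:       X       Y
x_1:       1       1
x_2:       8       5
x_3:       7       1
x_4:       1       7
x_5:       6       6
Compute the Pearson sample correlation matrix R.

Step 1 — column means:
  mean(X) = (1 + 8 + 7 + 1 + 6) / 5 = 23/5 = 4.6
  mean(Y) = (1 + 5 + 1 + 7 + 6) / 5 = 20/5 = 4

Step 2 — sample variances and covariances s[i,j] = (1/(n-1)) · Σ_k (x_{k,i} - mean_i) · (x_{k,j} - mean_j), with n-1 = 4:
  s[X,X] = ((-3.6)·(-3.6) + (3.4)·(3.4) + (2.4)·(2.4) + (-3.6)·(-3.6) + (1.4)·(1.4)) / 4 = 45.2/4 = 11.3
  s[X,Y] = ((-3.6)·(-3) + (3.4)·(1) + (2.4)·(-3) + (-3.6)·(3) + (1.4)·(2)) / 4 = -1/4 = -0.25
  s[Y,Y] = ((-3)·(-3) + (1)·(1) + (-3)·(-3) + (3)·(3) + (2)·(2)) / 4 = 32/4 = 8
  Sample standard deviations s_i = √(s[i,i]):
  s(X) = √(11.3) = 3.3615
  s(Y) = √(8) = 2.8284

Step 3 — r_{ij} = s_{ij} / (s_i · s_j):
  r[X,X] = 1 (diagonal).
  r[X,Y] = -0.25 / (3.3615 · 2.8284) = -0.25 / 9.5079 = -0.0263
  r[Y,Y] = 1 (diagonal).

R is symmetric with unit diagonal. Assembling:

R = [[1, -0.0263],
 [-0.0263, 1]]


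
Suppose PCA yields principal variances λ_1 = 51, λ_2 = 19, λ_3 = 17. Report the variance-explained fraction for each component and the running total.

Step 1 — total variance = trace(Sigma) = Σ λ_i = 51 + 19 + 17 = 87.

Step 2 — fraction explained by component i = λ_i / Σ λ:
  PC1: 51/87 = 0.5862
  PC2: 19/87 = 0.2184
  PC3: 17/87 = 0.1954

Step 3 — cumulative fraction after k components = (λ_1 + ... + λ_k) / Σ λ:
  k = 1: 51/87 = 0.5862
  k = 2: (51 + 19)/87 = 70/87 = 0.8046
  k = 3: (51 + 19 + 17)/87 = 87/87 = 1

Summary (fraction, with percent):

explained: PC1 0.5862 (58.62%), PC2 0.2184 (21.84%), PC3 0.1954 (19.54%);  cumulative: 0.5862, 0.8046, 1


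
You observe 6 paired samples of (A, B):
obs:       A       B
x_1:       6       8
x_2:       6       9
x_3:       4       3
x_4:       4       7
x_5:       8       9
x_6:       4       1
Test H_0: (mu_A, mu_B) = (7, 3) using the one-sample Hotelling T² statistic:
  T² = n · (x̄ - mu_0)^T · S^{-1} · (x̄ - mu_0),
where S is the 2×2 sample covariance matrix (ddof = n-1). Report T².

Step 1 — sample mean vector:
  mean(A) = (6 + 6 + 4 + 4 + 8 + 4) / 6 = 32/6 = 5.3333
  mean(B) = (8 + 9 + 3 + 7 + 9 + 1) / 6 = 37/6 = 6.1667
  x̄ = (5.3333, 6.1667),  deviation x̄ - mu_0 = (5.3333, 6.1667) - (7, 3) = (-1.6667, 3.1667).

Step 2 — sample covariance matrix, S[i,j] = (1/(n-1)) · Σ_k (x_{k,i} - mean_i) · (x_{k,j} - mean_j), divisor n-1 = 5:
  S[A,A] = ((0.6667)·(0.6667) + (0.6667)·(0.6667) + (-1.3333)·(-1.3333) + (-1.3333)·(-1.3333) + (2.6667)·(2.6667) + (-1.3333)·(-1.3333)) / 5 = 13.3333/5 = 2.6667
  S[A,B] = ((0.6667)·(1.8333) + (0.6667)·(2.8333) + (-1.3333)·(-3.1667) + (-1.3333)·(0.8333) + (2.6667)·(2.8333) + (-1.3333)·(-5.1667)) / 5 = 20.6667/5 = 4.1333
  S[B,B] = ((1.8333)·(1.8333) + (2.8333)·(2.8333) + (-3.1667)·(-3.1667) + (0.8333)·(0.8333) + (2.8333)·(2.8333) + (-5.1667)·(-5.1667)) / 5 = 56.8333/5 = 11.3667
  S = [[2.6667, 4.1333],
 [4.1333, 11.3667]].

Step 3 — invert S. det(S) = 2.6667·11.3667 - (4.1333)² = 13.2267.
  S^{-1} = (1/det) · [[d, -b], [-b, a]] = [[0.8594, -0.3125],
 [-0.3125, 0.2016]].

Step 4 — quadratic form (x̄ - mu_0)^T · S^{-1} · (x̄ - mu_0):
  S^{-1} · (x̄ - mu_0) = (-2.4219, 1.1593),
  (x̄ - mu_0)^T · [...] = (-1.6667)·(-2.4219) + (3.1667)·(1.1593) = 7.7075.

Step 5 — scale by n: T² = 6 · 7.7075 = 46.245.

T² ≈ 46.245


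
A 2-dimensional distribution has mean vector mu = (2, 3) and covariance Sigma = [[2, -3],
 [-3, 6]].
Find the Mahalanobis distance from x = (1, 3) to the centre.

Step 1 — centre the observation: (x - mu) = (-1, 0).

Step 2 — invert Sigma. det(Sigma) = 2·6 - (-3)² = 3.
  Sigma^{-1} = (1/det) · [[d, -b], [-b, a]] = [[2, 1],
 [1, 0.6667]].

Step 3 — form the quadratic (x - mu)^T · Sigma^{-1} · (x - mu):
  Sigma^{-1} · (x - mu) = (-2, -1).
  (x - mu)^T · [Sigma^{-1} · (x - mu)] = (-1)·(-2) + (0)·(-1) = 2.

Step 4 — take square root: d = √(2) ≈ 1.4142.

d(x, mu) = √(2) ≈ 1.4142


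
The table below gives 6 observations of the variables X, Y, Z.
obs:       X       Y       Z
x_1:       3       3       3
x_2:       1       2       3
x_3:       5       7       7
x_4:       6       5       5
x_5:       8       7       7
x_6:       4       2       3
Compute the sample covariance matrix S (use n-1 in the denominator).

Step 1 — column means:
  mean(X) = (3 + 1 + 5 + 6 + 8 + 4) / 6 = 27/6 = 4.5
  mean(Y) = (3 + 2 + 7 + 5 + 7 + 2) / 6 = 26/6 = 4.3333
  mean(Z) = (3 + 3 + 7 + 5 + 7 + 3) / 6 = 28/6 = 4.6667

Step 2 — sample covariance S[i,j] = (1/(n-1)) · Σ_k (x_{k,i} - mean_i) · (x_{k,j} - mean_j), with n-1 = 5.
  S[X,X] = ((-1.5)·(-1.5) + (-3.5)·(-3.5) + (0.5)·(0.5) + (1.5)·(1.5) + (3.5)·(3.5) + (-0.5)·(-0.5)) / 5 = 29.5/5 = 5.9
  S[X,Y] = ((-1.5)·(-1.3333) + (-3.5)·(-2.3333) + (0.5)·(2.6667) + (1.5)·(0.6667) + (3.5)·(2.6667) + (-0.5)·(-2.3333)) / 5 = 23/5 = 4.6
  S[X,Z] = ((-1.5)·(-1.6667) + (-3.5)·(-1.6667) + (0.5)·(2.3333) + (1.5)·(0.3333) + (3.5)·(2.3333) + (-0.5)·(-1.6667)) / 5 = 19/5 = 3.8
  S[Y,Y] = ((-1.3333)·(-1.3333) + (-2.3333)·(-2.3333) + (2.6667)·(2.6667) + (0.6667)·(0.6667) + (2.6667)·(2.6667) + (-2.3333)·(-2.3333)) / 5 = 27.3333/5 = 5.4667
  S[Y,Z] = ((-1.3333)·(-1.6667) + (-2.3333)·(-1.6667) + (2.6667)·(2.3333) + (0.6667)·(0.3333) + (2.6667)·(2.3333) + (-2.3333)·(-1.6667)) / 5 = 22.6667/5 = 4.5333
  S[Z,Z] = ((-1.6667)·(-1.6667) + (-1.6667)·(-1.6667) + (2.3333)·(2.3333) + (0.3333)·(0.3333) + (2.3333)·(2.3333) + (-1.6667)·(-1.6667)) / 5 = 19.3333/5 = 3.8667

S is symmetric (S[j,i] = S[i,j]). Assembling:

S = [[5.9, 4.6, 3.8],
 [4.6, 5.4667, 4.5333],
 [3.8, 4.5333, 3.8667]]


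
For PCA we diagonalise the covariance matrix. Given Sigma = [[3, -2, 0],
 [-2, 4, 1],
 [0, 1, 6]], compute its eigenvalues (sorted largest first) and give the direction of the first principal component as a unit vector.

Step 1 — characteristic polynomial p(λ) = det(λI - Sigma) = λ³ - tr·λ² + c_1·λ - det, where tr = trace, c_1 = sum of the principal 2×2 minors, det = det(Sigma):
  tr = 3 + 4 + 6 = 13,
  c_1 = (3·4 - (-2)²) + (3·6 - (0)²) + (4·6 - (1)²) = 8 + 18 + 23 = 49,
  det = 3·(4·6 - (1)²) - (-2)·((-2)·6 - (1)·(0)) + (0)·((-2)·(1) - 4·(0)) = 3·(23) - (-2)·(-12) + (0)·(-2) = 45.
  So p(λ) = λ³ - 13λ² + 49λ - 45.
Step 2 — look for an integer root (rational root theorem: any rational root is an integer divisor of 45). Testing λ = 5:
  p(5) = 125 - 325 + 245 - 45 = 0  ✓
  Dividing out (λ - 5): p(λ) = (λ - 5)(λ² - 8λ + 9).
Step 3 — remaining eigenvalues from the quadratic λ² - 8λ + 9 = 0:
  Δ = 8² - 4·9 = 64 - 36 = 28,  λ = (8 ± √28)/2 = (8 ± 5.2915)/2 ≈ 6.6458 or 1.3542.
  Sorted: λ_1 = 6.6458,  λ_2 = 5,  λ_3 = 1.3542  (check: sum = 13 = tr ✓).

Step 4 — unit eigenvector for λ_1 ≈ 6.6458: v spans the null space of (Sigma - λ_1 I), whose rows are
  r_1 = (-3.6458, -2, 0),  r_2 = (-2, -2.6458, 1),  r_3 = (0, 1, -0.6458).
  v is orthogonal to every row, so take v ∝ r_1 × r_2 = ((-2)·(1) - (0)·(-2.6458), (0)·(-2) - (-3.6458)·(1), (-3.6458)·(-2.6458) - (-2)·(-2)) ≈ (-2, 3.6458, 5.6458).
  Rescale (multiply by -1 so the first nonzero entry is positive): u = (2, -3.6458, -5.6458).
  ||u|| = √((2)² + (-3.6458)² + (-5.6458)²) = √(49.166) ≈ 7.0118,  v_1 = u/||u|| ≈ (0.2852, -0.5199, -0.8052) (||v_1|| = 1).

λ_1 = 6.6458,  λ_2 = 5,  λ_3 = 1.3542;  v_1 ≈ (0.2852, -0.5199, -0.8052)


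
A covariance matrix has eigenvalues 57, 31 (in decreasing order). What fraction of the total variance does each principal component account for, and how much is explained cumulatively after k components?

Step 1 — total variance = trace(Sigma) = Σ λ_i = 57 + 31 = 88.

Step 2 — fraction explained by component i = λ_i / Σ λ:
  PC1: 57/88 = 0.6477
  PC2: 31/88 = 0.3523

Step 3 — cumulative fraction after k components = (λ_1 + ... + λ_k) / Σ λ:
  k = 1: 57/88 = 0.6477
  k = 2: (57 + 31)/88 = 88/88 = 1

Summary (fraction, with percent):

explained: PC1 0.6477 (64.77%), PC2 0.3523 (35.23%);  cumulative: 0.6477, 1


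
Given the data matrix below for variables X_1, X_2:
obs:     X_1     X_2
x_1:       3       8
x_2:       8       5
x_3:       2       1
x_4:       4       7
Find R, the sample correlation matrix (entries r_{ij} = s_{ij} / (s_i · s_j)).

Step 1 — column means:
  mean(X_1) = (3 + 8 + 2 + 4) / 4 = 17/4 = 4.25
  mean(X_2) = (8 + 5 + 1 + 7) / 4 = 21/4 = 5.25

Step 2 — sample variances and covariances s[i,j] = (1/(n-1)) · Σ_k (x_{k,i} - mean_i) · (x_{k,j} - mean_j), with n-1 = 3:
  s[X_1,X_1] = ((-1.25)·(-1.25) + (3.75)·(3.75) + (-2.25)·(-2.25) + (-0.25)·(-0.25)) / 3 = 20.75/3 = 6.9167
  s[X_1,X_2] = ((-1.25)·(2.75) + (3.75)·(-0.25) + (-2.25)·(-4.25) + (-0.25)·(1.75)) / 3 = 4.75/3 = 1.5833
  s[X_2,X_2] = ((2.75)·(2.75) + (-0.25)·(-0.25) + (-4.25)·(-4.25) + (1.75)·(1.75)) / 3 = 28.75/3 = 9.5833
  Sample standard deviations s_i = √(s[i,i]):
  s(X_1) = √(6.9167) = 2.63
  s(X_2) = √(9.5833) = 3.0957

Step 3 — r_{ij} = s_{ij} / (s_i · s_j):
  r[X_1,X_1] = 1 (diagonal).
  r[X_1,X_2] = 1.5833 / (2.63 · 3.0957) = 1.5833 / 8.1415 = 0.1945
  r[X_2,X_2] = 1 (diagonal).

R is symmetric with unit diagonal. Assembling:

R = [[1, 0.1945],
 [0.1945, 1]]


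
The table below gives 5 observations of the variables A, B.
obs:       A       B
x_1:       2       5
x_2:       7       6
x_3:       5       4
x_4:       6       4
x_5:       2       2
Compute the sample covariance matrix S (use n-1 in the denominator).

Step 1 — column means:
  mean(A) = (2 + 7 + 5 + 6 + 2) / 5 = 22/5 = 4.4
  mean(B) = (5 + 6 + 4 + 4 + 2) / 5 = 21/5 = 4.2

Step 2 — sample covariance S[i,j] = (1/(n-1)) · Σ_k (x_{k,i} - mean_i) · (x_{k,j} - mean_j), with n-1 = 4.
  S[A,A] = ((-2.4)·(-2.4) + (2.6)·(2.6) + (0.6)·(0.6) + (1.6)·(1.6) + (-2.4)·(-2.4)) / 4 = 21.2/4 = 5.3
  S[A,B] = ((-2.4)·(0.8) + (2.6)·(1.8) + (0.6)·(-0.2) + (1.6)·(-0.2) + (-2.4)·(-2.2)) / 4 = 7.6/4 = 1.9
  S[B,B] = ((0.8)·(0.8) + (1.8)·(1.8) + (-0.2)·(-0.2) + (-0.2)·(-0.2) + (-2.2)·(-2.2)) / 4 = 8.8/4 = 2.2

S is symmetric (S[j,i] = S[i,j]). Assembling:

S = [[5.3, 1.9],
 [1.9, 2.2]]


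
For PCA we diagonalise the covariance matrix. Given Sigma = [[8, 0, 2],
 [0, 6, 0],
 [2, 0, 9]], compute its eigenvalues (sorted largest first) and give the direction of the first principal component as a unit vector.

Step 1 — characteristic polynomial p(λ) = det(λI - Sigma) = λ³ - tr·λ² + c_1·λ - det, where tr = trace, c_1 = sum of the principal 2×2 minors, det = det(Sigma):
  tr = 8 + 6 + 9 = 23,
  c_1 = (8·6 - (0)²) + (8·9 - (2)²) + (6·9 - (0)²) = 48 + 68 + 54 = 170,
  det = 8·(6·9 - (0)²) - (0)·((0)·9 - (0)·(2)) + (2)·((0)·(0) - 6·(2)) = 8·(54) - (0)·(0) + (2)·(-12) = 408.
  So p(λ) = λ³ - 23λ² + 170λ - 408.
Step 2 — look for an integer root (rational root theorem: any rational root is an integer divisor of 408). Testing λ = 6:
  p(6) = 216 - 828 + 1020 - 408 = 0  ✓
  Dividing out (λ - 6): p(λ) = (λ - 6)(λ² - 17λ + 68).
Step 3 — remaining eigenvalues from the quadratic λ² - 17λ + 68 = 0:
  Δ = 17² - 4·68 = 289 - 272 = 17,  λ = (17 ± √17)/2 = (17 ± 4.1231)/2 ≈ 10.5616 or 6.4384.
  Sorted: λ_1 = 10.5616,  λ_2 = 6.4384,  λ_3 = 6  (check: sum = 23 = tr ✓).

Step 4 — unit eigenvector for λ_1 ≈ 10.5616: v spans the null space of (Sigma - λ_1 I), whose rows are
  r_1 = (-2.5616, 0, 2),  r_2 = (0, -4.5616, 0),  r_3 = (2, 0, -1.5616).
  v is orthogonal to every row, so take v ∝ r_1 × r_2 = ((0)·(0) - (2)·(-4.5616), (2)·(0) - (-2.5616)·(0), (-2.5616)·(-4.5616) - (0)·(0)) ≈ (9.1231, 0, 11.6847).
  Let u = (9.1231, 0, 11.6847).
  ||u|| = √((9.1231)² + (0)² + (11.6847)²) = √(219.7623) ≈ 14.8244,  v_1 = u/||u|| ≈ (0.6154, 0, 0.7882) (||v_1|| = 1).

λ_1 = 10.5616,  λ_2 = 6.4384,  λ_3 = 6;  v_1 ≈ (0.6154, 0, 0.7882)


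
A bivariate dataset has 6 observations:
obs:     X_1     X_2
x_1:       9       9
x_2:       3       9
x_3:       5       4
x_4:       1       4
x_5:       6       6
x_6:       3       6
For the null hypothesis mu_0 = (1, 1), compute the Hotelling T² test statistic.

Step 1 — sample mean vector:
  mean(X_1) = (9 + 3 + 5 + 1 + 6 + 3) / 6 = 27/6 = 4.5
  mean(X_2) = (9 + 9 + 4 + 4 + 6 + 6) / 6 = 38/6 = 6.3333
  x̄ = (4.5, 6.3333),  deviation x̄ - mu_0 = (4.5, 6.3333) - (1, 1) = (3.5, 5.3333).

Step 2 — sample covariance matrix, S[i,j] = (1/(n-1)) · Σ_k (x_{k,i} - mean_i) · (x_{k,j} - mean_j), divisor n-1 = 5:
  S[X_1,X_1] = ((4.5)·(4.5) + (-1.5)·(-1.5) + (0.5)·(0.5) + (-3.5)·(-3.5) + (1.5)·(1.5) + (-1.5)·(-1.5)) / 5 = 39.5/5 = 7.9
  S[X_1,X_2] = ((4.5)·(2.6667) + (-1.5)·(2.6667) + (0.5)·(-2.3333) + (-3.5)·(-2.3333) + (1.5)·(-0.3333) + (-1.5)·(-0.3333)) / 5 = 15/5 = 3
  S[X_2,X_2] = ((2.6667)·(2.6667) + (2.6667)·(2.6667) + (-2.3333)·(-2.3333) + (-2.3333)·(-2.3333) + (-0.3333)·(-0.3333) + (-0.3333)·(-0.3333)) / 5 = 25.3333/5 = 5.0667
  S = [[7.9, 3],
 [3, 5.0667]].

Step 3 — invert S. det(S) = 7.9·5.0667 - (3)² = 31.0267.
  S^{-1} = (1/det) · [[d, -b], [-b, a]] = [[0.1633, -0.0967],
 [-0.0967, 0.2546]].

Step 4 — quadratic form (x̄ - mu_0)^T · S^{-1} · (x̄ - mu_0):
  S^{-1} · (x̄ - mu_0) = (0.0559, 1.0196),
  (x̄ - mu_0)^T · [...] = (3.5)·(0.0559) + (5.3333)·(1.0196) = 5.6331.

Step 5 — scale by n: T² = 6 · 5.6331 = 33.7989.

T² ≈ 33.7989


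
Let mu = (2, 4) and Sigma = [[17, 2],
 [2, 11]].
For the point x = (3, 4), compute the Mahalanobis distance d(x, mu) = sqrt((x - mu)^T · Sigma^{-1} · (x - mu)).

Step 1 — centre the observation: (x - mu) = (1, 0).

Step 2 — invert Sigma. det(Sigma) = 17·11 - (2)² = 183.
  Sigma^{-1} = (1/det) · [[d, -b], [-b, a]] = [[0.0601, -0.0109],
 [-0.0109, 0.0929]].

Step 3 — form the quadratic (x - mu)^T · Sigma^{-1} · (x - mu):
  Sigma^{-1} · (x - mu) = (0.0601, -0.0109).
  (x - mu)^T · [Sigma^{-1} · (x - mu)] = (1)·(0.0601) + (0)·(-0.0109) = 0.0601.

Step 4 — take square root: d = √(0.0601) ≈ 0.2452.

d(x, mu) = √(0.0601) ≈ 0.2452


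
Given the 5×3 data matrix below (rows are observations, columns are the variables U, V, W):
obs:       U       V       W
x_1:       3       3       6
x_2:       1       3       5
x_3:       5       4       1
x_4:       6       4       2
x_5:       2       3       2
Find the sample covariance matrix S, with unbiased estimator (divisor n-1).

Step 1 — column means:
  mean(U) = (3 + 1 + 5 + 6 + 2) / 5 = 17/5 = 3.4
  mean(V) = (3 + 3 + 4 + 4 + 3) / 5 = 17/5 = 3.4
  mean(W) = (6 + 5 + 1 + 2 + 2) / 5 = 16/5 = 3.2

Step 2 — sample covariance S[i,j] = (1/(n-1)) · Σ_k (x_{k,i} - mean_i) · (x_{k,j} - mean_j), with n-1 = 4.
  S[U,U] = ((-0.4)·(-0.4) + (-2.4)·(-2.4) + (1.6)·(1.6) + (2.6)·(2.6) + (-1.4)·(-1.4)) / 4 = 17.2/4 = 4.3
  S[U,V] = ((-0.4)·(-0.4) + (-2.4)·(-0.4) + (1.6)·(0.6) + (2.6)·(0.6) + (-1.4)·(-0.4)) / 4 = 4.2/4 = 1.05
  S[U,W] = ((-0.4)·(2.8) + (-2.4)·(1.8) + (1.6)·(-2.2) + (2.6)·(-1.2) + (-1.4)·(-1.2)) / 4 = -10.4/4 = -2.6
  S[V,V] = ((-0.4)·(-0.4) + (-0.4)·(-0.4) + (0.6)·(0.6) + (0.6)·(0.6) + (-0.4)·(-0.4)) / 4 = 1.2/4 = 0.3
  S[V,W] = ((-0.4)·(2.8) + (-0.4)·(1.8) + (0.6)·(-2.2) + (0.6)·(-1.2) + (-0.4)·(-1.2)) / 4 = -3.4/4 = -0.85
  S[W,W] = ((2.8)·(2.8) + (1.8)·(1.8) + (-2.2)·(-2.2) + (-1.2)·(-1.2) + (-1.2)·(-1.2)) / 4 = 18.8/4 = 4.7

S is symmetric (S[j,i] = S[i,j]). Assembling:

S = [[4.3, 1.05, -2.6],
 [1.05, 0.3, -0.85],
 [-2.6, -0.85, 4.7]]


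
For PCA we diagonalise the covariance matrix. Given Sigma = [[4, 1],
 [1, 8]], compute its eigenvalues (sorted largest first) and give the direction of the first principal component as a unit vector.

Step 1 — characteristic polynomial of 2×2 Sigma:
  det(Sigma - λI) = λ² - trace · λ + det = 0.
  trace = 4 + 8 = 12, det = 4·8 - (1)² = 31.
Step 2 — discriminant:
  Δ = trace² - 4·det = 144 - 124 = 20.
Step 3 — eigenvalues:
  λ = (trace ± √Δ)/2 = (12 ± 4.4721)/2,
  λ_1 = 8.2361,  λ_2 = 3.7639.

Step 4 — unit eigenvector for λ_1: solve (Sigma - λ_1 I)v = 0. First row:
  (4 - 8.2361)·v_x + (1)·v_y = 0, i.e. (-4.2361)·v_x + (1)·v_y = 0,
  so v ∝ (b, λ_1 - a) = (1, 4.2361) = u.
  ||u|| = √((1)² + (4.2361)²) = √(18.9443) ≈ 4.3525,
  v_1 = u/||u|| ≈ (0.2298, 0.9732) (||v_1|| = 1).

λ_1 = 8.2361,  λ_2 = 3.7639;  v_1 ≈ (0.2298, 0.9732)


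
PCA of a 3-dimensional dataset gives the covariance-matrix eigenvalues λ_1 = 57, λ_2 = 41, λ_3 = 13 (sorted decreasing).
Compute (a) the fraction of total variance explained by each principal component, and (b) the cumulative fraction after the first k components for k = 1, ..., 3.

Step 1 — total variance = trace(Sigma) = Σ λ_i = 57 + 41 + 13 = 111.

Step 2 — fraction explained by component i = λ_i / Σ λ:
  PC1: 57/111 = 0.5135
  PC2: 41/111 = 0.3694
  PC3: 13/111 = 0.1171

Step 3 — cumulative fraction after k components = (λ_1 + ... + λ_k) / Σ λ:
  k = 1: 57/111 = 0.5135
  k = 2: (57 + 41)/111 = 98/111 = 0.8829
  k = 3: (57 + 41 + 13)/111 = 111/111 = 1

Summary (fraction, with percent):

explained: PC1 0.5135 (51.35%), PC2 0.3694 (36.94%), PC3 0.1171 (11.71%);  cumulative: 0.5135, 0.8829, 1


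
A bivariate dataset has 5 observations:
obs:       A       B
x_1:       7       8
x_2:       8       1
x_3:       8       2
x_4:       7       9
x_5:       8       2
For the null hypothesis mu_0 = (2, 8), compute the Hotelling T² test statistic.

Step 1 — sample mean vector:
  mean(A) = (7 + 8 + 8 + 7 + 8) / 5 = 38/5 = 7.6
  mean(B) = (8 + 1 + 2 + 9 + 2) / 5 = 22/5 = 4.4
  x̄ = (7.6, 4.4),  deviation x̄ - mu_0 = (7.6, 4.4) - (2, 8) = (5.6, -3.6).

Step 2 — sample covariance matrix, S[i,j] = (1/(n-1)) · Σ_k (x_{k,i} - mean_i) · (x_{k,j} - mean_j), divisor n-1 = 4:
  S[A,A] = ((-0.6)·(-0.6) + (0.4)·(0.4) + (0.4)·(0.4) + (-0.6)·(-0.6) + (0.4)·(0.4)) / 4 = 1.2/4 = 0.3
  S[A,B] = ((-0.6)·(3.6) + (0.4)·(-3.4) + (0.4)·(-2.4) + (-0.6)·(4.6) + (0.4)·(-2.4)) / 4 = -8.2/4 = -2.05
  S[B,B] = ((3.6)·(3.6) + (-3.4)·(-3.4) + (-2.4)·(-2.4) + (4.6)·(4.6) + (-2.4)·(-2.4)) / 4 = 57.2/4 = 14.3
  S = [[0.3, -2.05],
 [-2.05, 14.3]].

Step 3 — invert S. det(S) = 0.3·14.3 - (-2.05)² = 0.0875.
  S^{-1} = (1/det) · [[d, -b], [-b, a]] = [[163.4286, 23.4286],
 [23.4286, 3.4286]].

Step 4 — quadratic form (x̄ - mu_0)^T · S^{-1} · (x̄ - mu_0):
  S^{-1} · (x̄ - mu_0) = (830.8571, 118.8571),
  (x̄ - mu_0)^T · [...] = (5.6)·(830.8571) + (-3.6)·(118.8571) = 4224.9143.

Step 5 — scale by n: T² = 5 · 4224.9143 = 21124.5714.

T² ≈ 21124.5714
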